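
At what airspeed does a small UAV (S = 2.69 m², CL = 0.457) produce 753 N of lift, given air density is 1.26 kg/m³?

v = 31.2 m/s

L = ½ρv²S·CL ⇒ v = √(2L/(ρ·S·CL))
v = √(2 × 753 / (1.26 × 2.69 × 0.457)) = √972.3 = 31.2 m/s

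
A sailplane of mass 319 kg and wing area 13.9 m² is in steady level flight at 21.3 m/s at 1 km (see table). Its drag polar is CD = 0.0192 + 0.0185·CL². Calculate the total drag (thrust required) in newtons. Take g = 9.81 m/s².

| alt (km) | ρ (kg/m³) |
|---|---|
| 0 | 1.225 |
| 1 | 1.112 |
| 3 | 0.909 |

At 1 km, from the table: ρ = 1.112 kg/m³.
In steady level flight, lift balances weight: W = mg = 319 × 9.81 = 3129.4 N.
Dynamic pressure q = 0.5 × 1.112 × 21.3² = 252.3 Pa.
CL = 2W/(ρv²S) = 2×3129.4/(1.112×21.3²×13.9) = 0.8925.
CD = 0.0192 + 0.0185 × 0.8925² = 0.03394.
D = q·S·CD = 252.3 × 13.9 × 0.03394 = 119 N

D = 119 N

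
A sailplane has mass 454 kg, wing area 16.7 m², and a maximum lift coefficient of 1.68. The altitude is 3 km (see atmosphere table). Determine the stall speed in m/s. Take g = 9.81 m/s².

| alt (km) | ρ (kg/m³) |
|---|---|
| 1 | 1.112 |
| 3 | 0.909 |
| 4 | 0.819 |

V_stall = 18.7 m/s

At 3 km, from the table: ρ = 0.909 kg/m³.
At stall, lift equals weight: L = W = m·g = 454 × 9.81 = 4454 N.
From L = ½ρV²S·CL,max = W: V_stall = √(2W/(ρSCL,max)) = √(2·4454/(0.909·16.7·1.68))
V_stall = √349.3 = 18.7 m/s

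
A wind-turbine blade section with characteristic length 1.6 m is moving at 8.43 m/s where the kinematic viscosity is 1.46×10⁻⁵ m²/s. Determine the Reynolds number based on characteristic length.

Re = v·c/ν = 8.43 × 1.6 / (1.46×10⁻⁵) = 9.24×10^5

Re = 9.24×10^5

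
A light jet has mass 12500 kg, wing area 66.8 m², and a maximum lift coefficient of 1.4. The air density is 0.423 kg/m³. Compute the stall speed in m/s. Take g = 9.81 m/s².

At stall, lift equals weight: L = W = m·g = 12500 × 9.81 = 1.226×10^5 N.
From L = ½ρV²S·CL,max = W: V_stall = √(2W/(ρSCL,max)) = √(2·1.226×10^5/(0.423·66.8·1.4))
V_stall = √6200 = 78.7 m/s

V_stall = 78.7 m/s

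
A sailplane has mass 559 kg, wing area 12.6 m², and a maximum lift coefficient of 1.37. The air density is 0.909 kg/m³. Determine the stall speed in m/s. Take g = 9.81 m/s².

V_stall = 26.4 m/s

Weight W = mg = 559 × 9.81 = 5484 N.
V_stall = √(2W/(ρ·S·CL,max)) = √(2 × 5484 / (0.909 × 12.6 × 1.37))
V_stall = √699 = 26.4 m/s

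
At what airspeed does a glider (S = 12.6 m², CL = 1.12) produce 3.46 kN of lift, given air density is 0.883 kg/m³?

v = 23.6 m/s

L = ½ρv²S·CL ⇒ v = √(2L/(ρ·S·CL))
v = √(2 × 3460 / (0.883 × 12.6 × 1.12)) = √555.3 = 23.6 m/s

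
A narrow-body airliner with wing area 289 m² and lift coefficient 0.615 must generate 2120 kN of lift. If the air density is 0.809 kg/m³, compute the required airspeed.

v = 172 m/s

L = ½ρv²S·CL ⇒ v = √(2L/(ρ·S·CL))
v = √(2 × 2.12×10^6 / (0.809 × 289 × 0.615)) = √29490 = 172 m/s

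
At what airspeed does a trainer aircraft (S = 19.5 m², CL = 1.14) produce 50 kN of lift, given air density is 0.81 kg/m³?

L = ½ρv²S·CL ⇒ v = √(2L/(ρ·S·CL))
v = √(2 × 50000 / (0.81 × 19.5 × 1.14)) = √5554 = 74.5 m/s

v = 74.5 m/s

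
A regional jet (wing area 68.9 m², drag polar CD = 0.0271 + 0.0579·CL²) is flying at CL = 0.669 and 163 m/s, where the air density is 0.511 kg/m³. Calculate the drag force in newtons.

D = 24800 N

CD = 0.0271 + 0.0579 × 0.669² = 0.05301
D = ½ρv²S·CD = ½ × 0.511 × 163² × 68.9 × 0.05301 = 24800 N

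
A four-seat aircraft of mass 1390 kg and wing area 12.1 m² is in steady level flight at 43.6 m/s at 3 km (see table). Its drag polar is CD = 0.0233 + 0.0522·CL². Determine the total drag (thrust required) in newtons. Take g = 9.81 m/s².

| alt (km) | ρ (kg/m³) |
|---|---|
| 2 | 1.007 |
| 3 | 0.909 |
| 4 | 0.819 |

D = 1170 N

At 3 km, from the table: ρ = 0.909 kg/m³.
In steady level flight, lift balances weight: W = mg = 1390 × 9.81 = 13636 N.
Dynamic pressure q = 0.5 × 0.909 × 43.6² = 864 Pa.
CL = W/(q·S) = 13636 / (864 × 12.1) = 1.304.
CD = 0.0233 + 0.0522 × 1.304² = 0.1121.
D = q·S·CD = 864 × 12.1 × 0.1121 = 1172 N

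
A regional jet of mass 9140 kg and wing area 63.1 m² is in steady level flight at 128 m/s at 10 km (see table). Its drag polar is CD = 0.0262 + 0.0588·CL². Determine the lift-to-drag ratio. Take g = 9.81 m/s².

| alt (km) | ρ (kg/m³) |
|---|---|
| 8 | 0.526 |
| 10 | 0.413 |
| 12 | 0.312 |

At 10 km, from the table: ρ = 0.413 kg/m³.
Weight W = mg = 9140 × 9.81 = 89663 N; in level flight L = W.
Dynamic pressure q = 0.5 × 0.413 × 128² = 3383 Pa.
CL = 2W/(ρv²S) = 2×89663/(0.413×128²×63.1) = 0.42.
CD = 0.0262 + 0.0588 × 0.42² = 0.03657.
L/D = CL/CD = 0.42 / 0.03657 = 11.5

L/D = 11.5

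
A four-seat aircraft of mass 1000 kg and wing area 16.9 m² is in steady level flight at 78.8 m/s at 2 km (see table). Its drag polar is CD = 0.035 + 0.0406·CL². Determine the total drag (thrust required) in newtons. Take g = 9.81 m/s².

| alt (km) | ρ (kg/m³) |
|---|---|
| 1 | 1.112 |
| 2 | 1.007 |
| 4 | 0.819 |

At 2 km, from the table: ρ = 1.007 kg/m³.
Weight W = mg = 1000 × 9.81 = 9810 N; in level flight L = W.
Dynamic pressure q = 0.5 × 1.007 × 78.8² = 3126 Pa.
CL = W/(q·S) = 9810 / (3126 × 16.9) = 0.1857.
CD = 0.035 + 0.0406 × 0.1857² = 0.0364.
D = q·S·CD = 3126 × 16.9 × 0.0364 = 1923 N

D = 1920 N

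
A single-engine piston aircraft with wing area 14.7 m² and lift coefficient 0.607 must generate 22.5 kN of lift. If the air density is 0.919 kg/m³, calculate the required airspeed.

L = ½ρv²S·CL ⇒ v = √(2L/(ρ·S·CL))
v = √(2 × 22500 / (0.919 × 14.7 × 0.607)) = √5488 = 74.1 m/s

v = 74.1 m/s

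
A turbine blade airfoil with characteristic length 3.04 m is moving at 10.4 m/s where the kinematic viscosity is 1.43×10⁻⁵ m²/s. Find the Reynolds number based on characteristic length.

Re = 2.21×10^6

Re = v·c/ν = 10.4 × 3.04 / (1.43×10⁻⁵) = 2.21×10^6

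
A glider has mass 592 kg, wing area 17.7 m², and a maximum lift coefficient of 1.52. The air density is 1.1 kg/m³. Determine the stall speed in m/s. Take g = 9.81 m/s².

At stall, lift equals weight: L = W = m·g = 592 × 9.81 = 5808 N.
V_stall = √(2W/(ρ·S·CL,max)) = √(2 × 5808 / (1.1 × 17.7 × 1.52))
V_stall = √392.5 = 19.8 m/s

V_stall = 19.8 m/s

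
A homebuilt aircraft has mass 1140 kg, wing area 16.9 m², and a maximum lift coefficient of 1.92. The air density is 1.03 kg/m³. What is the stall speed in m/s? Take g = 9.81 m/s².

Weight W = mg = 1140 × 9.81 = 11180 N.
V_stall = √(2W/(ρ·S·CL,max)) = √(2 × 11180 / (1.03 × 16.9 × 1.92))
V_stall = √669.2 = 25.9 m/s

V_stall = 25.9 m/s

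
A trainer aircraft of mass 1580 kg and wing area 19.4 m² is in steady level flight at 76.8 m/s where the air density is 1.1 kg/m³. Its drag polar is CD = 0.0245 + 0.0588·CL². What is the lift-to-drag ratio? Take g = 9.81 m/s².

L/D = 8.78

In steady level flight, lift balances weight: W = mg = 1580 × 9.81 = 15500 N.
Dynamic pressure q = 0.5 × 1.1 × 76.8² = 3244 Pa.
Required CL = L/(qS) = 15500/(3244·19.4) = 0.2463.
CD = 0.0245 + 0.0588 × 0.2463² = 0.02807.
L/D = CL/CD = 0.2463 / 0.02807 = 8.78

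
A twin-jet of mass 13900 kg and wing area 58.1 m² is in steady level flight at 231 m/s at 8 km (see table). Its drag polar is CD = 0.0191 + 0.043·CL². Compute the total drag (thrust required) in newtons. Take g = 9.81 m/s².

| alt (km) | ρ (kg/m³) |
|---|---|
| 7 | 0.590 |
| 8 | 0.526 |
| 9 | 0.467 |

D = 16600 N

At 8 km, from the table: ρ = 0.526 kg/m³.
Level flight ⇒ L = W = m·g = 13900 × 9.81 = 1.3636×10^5 N.
Dynamic pressure q = 0.5 × 0.526 × 231² = 14030 Pa.
CL = W/(q·S) = 1.3636×10^5 / (14030 × 58.1) = 0.1672.
CD = 0.0191 + 0.043 × 0.1672² = 0.0203.
D = q·S·CD = 14030 × 58.1 × 0.0203 = 16550 N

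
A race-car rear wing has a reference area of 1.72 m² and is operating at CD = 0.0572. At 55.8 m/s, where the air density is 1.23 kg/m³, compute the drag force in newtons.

D = ½ρv²S·CD = ½ × 1.23 × 55.8² × 1.72 × 0.0572 = 188 N

D = 188 N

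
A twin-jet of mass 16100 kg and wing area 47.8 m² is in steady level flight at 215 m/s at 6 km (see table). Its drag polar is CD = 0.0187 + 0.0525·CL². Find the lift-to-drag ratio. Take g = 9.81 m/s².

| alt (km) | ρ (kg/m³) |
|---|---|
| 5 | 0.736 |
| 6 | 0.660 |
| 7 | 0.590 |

At 6 km, from the table: ρ = 0.660 kg/m³.
Level flight ⇒ L = W = m·g = 16100 × 9.81 = 1.5794×10^5 N.
Dynamic pressure q = 0.5 × 0.66 × 215² = 15250 Pa.
CL = W/(q·S) = 1.5794×10^5 / (15250 × 47.8) = 0.2166.
CD = 0.0187 + 0.0525 × 0.2166² = 0.02116.
L/D = CL/CD = 0.2166 / 0.02116 = 10.2

L/D = 10.2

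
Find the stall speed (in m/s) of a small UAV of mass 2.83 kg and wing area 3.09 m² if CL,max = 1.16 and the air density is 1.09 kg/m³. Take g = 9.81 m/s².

V_stall = 3.77 m/s

At stall, lift equals weight: L = W = m·g = 2.83 × 9.81 = 27.76 N.
From L = ½ρV²S·CL,max = W: V_stall = √(2W/(ρSCL,max)) = √(2·27.76/(1.09·3.09·1.16))
V_stall = √14.21 = 3.77 m/s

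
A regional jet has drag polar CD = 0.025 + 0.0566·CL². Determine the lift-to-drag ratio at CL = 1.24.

L/D = 11.1

CD = 0.025 + 0.0566 × 1.24² = 0.112
L/D = CL/CD = 1.24 / 0.112 = 11.1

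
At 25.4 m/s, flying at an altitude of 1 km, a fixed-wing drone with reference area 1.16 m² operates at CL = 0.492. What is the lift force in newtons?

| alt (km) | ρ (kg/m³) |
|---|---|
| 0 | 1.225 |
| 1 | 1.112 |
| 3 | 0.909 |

L = 205 N

At 1 km, from the table: ρ = 1.112 kg/m³.
L = ½ρv²S·CL = ½ × 1.112 × 25.4² × 1.16 × 0.492 = 205 N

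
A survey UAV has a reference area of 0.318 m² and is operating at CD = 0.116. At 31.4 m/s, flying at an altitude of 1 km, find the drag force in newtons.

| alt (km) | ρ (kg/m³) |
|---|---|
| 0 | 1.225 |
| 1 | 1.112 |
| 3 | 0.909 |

D = 20.2 N

At 1 km, from the table: ρ = 1.112 kg/m³.
Dynamic pressure q = ½ρv² = ½ × 1.112 × 31.4² = 548.2 Pa.
D = q·S·CD = 548.2 × 0.318 × 0.116 = 20.2 N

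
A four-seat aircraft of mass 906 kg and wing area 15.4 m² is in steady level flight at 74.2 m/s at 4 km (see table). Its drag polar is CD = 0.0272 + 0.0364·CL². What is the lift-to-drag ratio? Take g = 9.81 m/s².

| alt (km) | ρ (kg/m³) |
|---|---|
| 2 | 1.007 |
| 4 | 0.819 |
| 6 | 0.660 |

At 4 km, from the table: ρ = 0.819 kg/m³.
Weight W = mg = 906 × 9.81 = 8887.9 N; in level flight L = W.
q = ½ρv² = ½ × 0.819 × 74.2² = 2255 Pa.
CL = W/(q·S) = 8887.9 / (2255 × 15.4) = 0.256.
CD = 0.0272 + 0.0364 × 0.256² = 0.02959.
L/D = CL/CD = 0.256 / 0.02959 = 8.65

L/D = 8.65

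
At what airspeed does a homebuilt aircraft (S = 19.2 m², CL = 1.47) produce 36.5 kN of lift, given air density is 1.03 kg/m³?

v = 50.1 m/s

L = ½ρv²S·CL ⇒ v = √(2L/(ρ·S·CL))
v = √(2 × 36500 / (1.03 × 19.2 × 1.47)) = √2511 = 50.1 m/s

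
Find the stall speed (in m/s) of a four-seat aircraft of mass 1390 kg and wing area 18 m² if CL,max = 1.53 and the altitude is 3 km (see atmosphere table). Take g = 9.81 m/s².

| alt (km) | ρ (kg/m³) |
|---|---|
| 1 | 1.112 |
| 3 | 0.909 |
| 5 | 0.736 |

V_stall = 33 m/s

At 3 km, from the table: ρ = 0.909 kg/m³.
Stall occurs when L = W at CL,max. W = mg = 1390 × 9.81 = 13640 N.
From L = ½ρV²S·CL,max = W: V_stall = √(2W/(ρSCL,max)) = √(2·13640/(0.909·18·1.53))
V_stall = √1089 = 33 m/s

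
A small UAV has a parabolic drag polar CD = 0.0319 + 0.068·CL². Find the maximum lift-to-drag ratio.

(L/D)max = 10.7

For CD = CD0 + K·CL², (L/D)max occurs at CL* = √(CD0/K) and equals 1/(2√(K·CD0)).
(L/D)max = 1/(2√(0.068 × 0.0319)) = 1/(2 × 0.04657) = 10.7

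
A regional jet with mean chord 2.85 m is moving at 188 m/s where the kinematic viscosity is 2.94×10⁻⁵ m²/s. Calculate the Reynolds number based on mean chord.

Re = v·c/ν = 188 × 2.85 / (2.94×10⁻⁵) = 1.82×10^7

Re = 1.82×10^7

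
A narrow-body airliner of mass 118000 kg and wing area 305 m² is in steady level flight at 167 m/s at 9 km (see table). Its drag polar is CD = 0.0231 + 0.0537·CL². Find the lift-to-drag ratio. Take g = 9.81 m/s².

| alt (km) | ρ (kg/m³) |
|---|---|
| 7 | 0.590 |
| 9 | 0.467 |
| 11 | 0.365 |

L/D = 14.1

At 9 km, from the table: ρ = 0.467 kg/m³.
In steady level flight, lift balances weight: W = mg = 118000 × 9.81 = 1.1576×10^6 N.
q = ½ρv² = ½ × 0.467 × 167² = 6512 Pa.
Required CL = L/(qS) = 1.1576×10^6/(6512·305) = 0.5828.
CD = 0.0231 + 0.0537 × 0.5828² = 0.04134.
L/D = CL/CD = 0.5828 / 0.04134 = 14.1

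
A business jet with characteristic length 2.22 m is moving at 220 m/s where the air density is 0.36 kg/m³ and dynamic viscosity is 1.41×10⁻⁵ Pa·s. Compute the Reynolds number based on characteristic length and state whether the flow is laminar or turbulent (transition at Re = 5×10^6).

Re = 1.25×10^7 (turbulent)

Re = ρ·v·c/μ = 0.36 × 220 × 2.22 / (1.41×10⁻⁵) = 1.25×10^7
Since 1.25×10^7 > 5×10^6, the flow is turbulent.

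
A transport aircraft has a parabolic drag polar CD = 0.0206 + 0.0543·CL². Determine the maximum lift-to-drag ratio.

(L/D)max = 14.9

For CD = CD0 + K·CL², (L/D)max occurs at CL* = √(CD0/K) and equals 1/(2√(K·CD0)).
(L/D)max = 1/(2√(0.0543 × 0.0206)) = 1/(2 × 0.03345) = 14.9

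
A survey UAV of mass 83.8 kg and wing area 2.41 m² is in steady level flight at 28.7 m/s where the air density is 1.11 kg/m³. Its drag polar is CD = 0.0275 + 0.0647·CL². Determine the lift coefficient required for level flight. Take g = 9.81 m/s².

CL = 0.746

Weight W = mg = 83.8 × 9.81 = 822.08 N; in level flight L = W.
Dynamic pressure q = 0.5 × 1.11 × 28.7² = 457.1 Pa.
CL = 2W/(ρv²S) = 2×822.08/(1.11×28.7²×2.41) = 0.7462.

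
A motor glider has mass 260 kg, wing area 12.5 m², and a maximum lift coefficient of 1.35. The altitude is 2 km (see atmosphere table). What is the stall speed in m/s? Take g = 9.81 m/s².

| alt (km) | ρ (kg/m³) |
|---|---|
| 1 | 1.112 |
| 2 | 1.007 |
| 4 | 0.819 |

V_stall = 17.3 m/s

At 2 km, from the table: ρ = 1.007 kg/m³.
Stall occurs when L = W at CL,max. W = mg = 260 × 9.81 = 2551 N.
From L = ½ρV²S·CL,max = W: V_stall = √(2W/(ρSCL,max)) = √(2·2551/(1.007·12.5·1.35))
V_stall = √300.2 = 17.3 m/s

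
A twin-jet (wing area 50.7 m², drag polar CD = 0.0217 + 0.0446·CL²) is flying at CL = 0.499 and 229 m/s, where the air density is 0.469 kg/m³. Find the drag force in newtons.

CD = 0.0217 + 0.0446 × 0.499² = 0.03281
D = ½ρv²S·CD = ½ × 0.469 × 229² × 50.7 × 0.03281 = 20500 N

D = 20500 N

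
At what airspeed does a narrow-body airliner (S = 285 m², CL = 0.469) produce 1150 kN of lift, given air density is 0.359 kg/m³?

L = ½ρv²S·CL ⇒ v = √(2L/(ρ·S·CL))
v = √(2 × 1.15×10^6 / (0.359 × 285 × 0.469)) = √47930 = 219 m/s

v = 219 m/s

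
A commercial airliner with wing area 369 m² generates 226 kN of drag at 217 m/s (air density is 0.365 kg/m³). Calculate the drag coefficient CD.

From D = ½ρv²S·CD, rearranging gives CD = 2D/(ρv²S).
CD = 2 × 2.26×10^5 / (0.365 × 217² × 369) = 0.0713

CD = 0.0713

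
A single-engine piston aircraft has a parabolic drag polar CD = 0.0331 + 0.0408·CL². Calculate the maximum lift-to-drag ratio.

For CD = CD0 + K·CL², (L/D)max occurs at CL* = √(CD0/K) and equals 1/(2√(K·CD0)).
(L/D)max = 1/(2√(0.0408 × 0.0331)) = 1/(2 × 0.03675) = 13.6

(L/D)max = 13.6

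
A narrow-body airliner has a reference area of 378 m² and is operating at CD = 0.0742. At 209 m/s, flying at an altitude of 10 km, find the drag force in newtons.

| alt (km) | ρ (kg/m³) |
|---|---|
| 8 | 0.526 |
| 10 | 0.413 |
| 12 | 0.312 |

D = 2.53×10^5 N

At 10 km, from the table: ρ = 0.413 kg/m³.
Dynamic pressure q = ½ρv² = ½ × 0.413 × 209² = 9020 Pa.
D = q·S·CD = 9020 × 378 × 0.0742 = 2.53×10^5 N ≈ 253 kN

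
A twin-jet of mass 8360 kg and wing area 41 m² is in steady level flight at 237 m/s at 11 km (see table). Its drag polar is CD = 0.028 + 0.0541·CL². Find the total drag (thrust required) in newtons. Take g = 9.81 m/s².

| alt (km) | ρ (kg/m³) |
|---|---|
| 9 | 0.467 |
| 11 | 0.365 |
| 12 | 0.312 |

D = 12600 N

At 11 km, from the table: ρ = 0.365 kg/m³.
Level flight ⇒ L = W = m·g = 8360 × 9.81 = 82012 N.
q = ½ρv² = ½ × 0.365 × 237² = 10250 Pa.
CL = W/(q·S) = 82012 / (10250 × 41) = 0.1951.
CD = 0.028 + 0.0541 × 0.1951² = 0.03006.
D = q·S·CD = 10250 × 41 × 0.03006 = 12630 N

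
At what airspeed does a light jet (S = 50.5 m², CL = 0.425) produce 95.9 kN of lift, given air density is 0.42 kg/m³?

L = ½ρv²S·CL ⇒ v = √(2L/(ρ·S·CL))
v = √(2 × 95900 / (0.42 × 50.5 × 0.425)) = √21280 = 146 m/s

v = 146 m/s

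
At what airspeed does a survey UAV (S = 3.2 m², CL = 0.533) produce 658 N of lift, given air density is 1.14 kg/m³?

L = ½ρv²S·CL ⇒ v = √(2L/(ρ·S·CL))
v = √(2 × 658 / (1.14 × 3.2 × 0.533)) = √676.8 = 26 m/s

v = 26 m/s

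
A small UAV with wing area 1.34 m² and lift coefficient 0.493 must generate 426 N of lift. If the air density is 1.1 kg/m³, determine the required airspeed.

L = ½ρv²S·CL ⇒ v = √(2L/(ρ·S·CL))
v = √(2 × 426 / (1.1 × 1.34 × 0.493)) = √1172 = 34.2 m/s

v = 34.2 m/s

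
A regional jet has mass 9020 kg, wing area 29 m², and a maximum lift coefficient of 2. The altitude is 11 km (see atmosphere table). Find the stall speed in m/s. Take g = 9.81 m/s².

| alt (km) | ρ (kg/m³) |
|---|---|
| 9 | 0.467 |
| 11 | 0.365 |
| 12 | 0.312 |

At 11 km, from the table: ρ = 0.365 kg/m³.
Stall occurs when L = W at CL,max. W = mg = 9020 × 9.81 = 88490 N.
From L = ½ρV²S·CL,max = W: V_stall = √(2W/(ρSCL,max)) = √(2·88490/(0.365·29·2))
V_stall = √8360 = 91.4 m/s

V_stall = 91.4 m/s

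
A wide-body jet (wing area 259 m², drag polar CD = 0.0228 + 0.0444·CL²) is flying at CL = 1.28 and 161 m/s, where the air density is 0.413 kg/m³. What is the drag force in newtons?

CD = 0.0228 + 0.0444 × 1.28² = 0.09554
D = ½ρv²S·CD = ½ × 0.413 × 161² × 259 × 0.09554 = 1.32×10^5 N

D = 1.32×10^5 N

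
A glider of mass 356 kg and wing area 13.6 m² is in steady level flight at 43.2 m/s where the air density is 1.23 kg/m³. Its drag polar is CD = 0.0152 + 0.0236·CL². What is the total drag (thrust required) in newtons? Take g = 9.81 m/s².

D = 256 N

Weight W = mg = 356 × 9.81 = 3492.4 N; in level flight L = W.
Dynamic pressure q = 0.5 × 1.23 × 43.2² = 1148 Pa.
CL = W/(q·S) = 3492.4 / (1148 × 13.6) = 0.2237.
CD = 0.0152 + 0.0236 × 0.2237² = 0.01638.
D = q·S·CD = 1148 × 13.6 × 0.01638 = 255.7 N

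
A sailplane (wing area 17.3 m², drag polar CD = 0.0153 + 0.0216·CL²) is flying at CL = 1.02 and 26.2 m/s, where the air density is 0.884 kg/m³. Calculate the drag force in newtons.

D = 198 N

CD = 0.0153 + 0.0216 × 1.02² = 0.03777
D = ½ρv²S·CD = ½ × 0.884 × 26.2² × 17.3 × 0.03777 = 198 N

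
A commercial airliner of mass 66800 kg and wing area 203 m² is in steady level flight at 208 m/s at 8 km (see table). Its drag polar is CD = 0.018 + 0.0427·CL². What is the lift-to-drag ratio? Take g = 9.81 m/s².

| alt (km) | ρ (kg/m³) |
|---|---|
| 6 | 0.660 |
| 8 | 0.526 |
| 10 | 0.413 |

At 8 km, from the table: ρ = 0.526 kg/m³.
Weight W = mg = 66800 × 9.81 = 6.5531×10^5 N; in level flight L = W.
q = ½ρv² = ½ × 0.526 × 208² = 11380 Pa.
CL = 2W/(ρv²S) = 2×6.5531×10^5/(0.526×208²×203) = 0.2837.
CD = 0.018 + 0.0427 × 0.2837² = 0.02144.
L/D = CL/CD = 0.2837 / 0.02144 = 13.2

L/D = 13.2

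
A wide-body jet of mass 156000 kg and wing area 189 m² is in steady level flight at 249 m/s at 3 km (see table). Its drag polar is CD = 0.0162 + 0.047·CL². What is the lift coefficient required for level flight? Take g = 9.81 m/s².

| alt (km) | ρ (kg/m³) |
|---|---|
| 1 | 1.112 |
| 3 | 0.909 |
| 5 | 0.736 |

At 3 km, from the table: ρ = 0.909 kg/m³.
Weight W = mg = 156000 × 9.81 = 1.5304×10^6 N; in level flight L = W.
Dynamic pressure q = 0.5 × 0.909 × 249² = 28180 Pa.
CL = 2W/(ρv²S) = 2×1.5304×10^6/(0.909×249²×189) = 0.2873.

CL = 0.287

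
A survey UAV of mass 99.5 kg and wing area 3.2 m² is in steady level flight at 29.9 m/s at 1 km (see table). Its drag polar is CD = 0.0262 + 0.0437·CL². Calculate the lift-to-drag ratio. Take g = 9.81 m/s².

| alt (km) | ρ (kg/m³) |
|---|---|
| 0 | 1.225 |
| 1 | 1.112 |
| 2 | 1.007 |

L/D = 14.4

At 1 km, from the table: ρ = 1.112 kg/m³.
Level flight ⇒ L = W = m·g = 99.5 × 9.81 = 976.1 N.
q = ½ρv² = ½ × 1.112 × 29.9² = 497.1 Pa.
CL = 2W/(ρv²S) = 2×976.1/(1.112×29.9²×3.2) = 0.6137.
CD = 0.0262 + 0.0437 × 0.6137² = 0.04266.
L/D = CL/CD = 0.6137 / 0.04266 = 14.4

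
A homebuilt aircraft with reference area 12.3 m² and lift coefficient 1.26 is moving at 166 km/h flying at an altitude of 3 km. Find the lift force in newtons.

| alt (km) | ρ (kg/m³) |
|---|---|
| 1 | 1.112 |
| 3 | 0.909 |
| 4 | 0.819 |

L = 15000 N

At 3 km, from the table: ρ = 0.909 kg/m³.
Convert speed: v = 166 km/h ÷ 3.6 = 46.11 m/s.
Dynamic pressure q = ½ρv² = ½ × 0.909 × 46.11² = 966.4 Pa.
L = q·S·CL = 966.4 × 12.3 × 1.26 = 15000 N ≈ 15 kN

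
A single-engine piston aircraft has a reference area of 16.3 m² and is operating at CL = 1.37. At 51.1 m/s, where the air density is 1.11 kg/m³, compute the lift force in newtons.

Dynamic pressure q = ½ρv² = ½ × 1.11 × 51.1² = 1449 Pa.
L = q·S·CL = 1449 × 16.3 × 1.37 = 32400 N ≈ 32.4 kN

L = 32400 N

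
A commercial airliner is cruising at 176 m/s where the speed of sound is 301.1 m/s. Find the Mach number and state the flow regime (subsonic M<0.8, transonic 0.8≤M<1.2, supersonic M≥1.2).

M = 0.585 (subsonic)

M = v/a = 176 / 301.1 = 0.585
M = 0.585 → subsonic.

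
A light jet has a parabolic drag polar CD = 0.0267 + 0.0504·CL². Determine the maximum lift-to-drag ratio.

For CD = CD0 + K·CL², (L/D)max occurs at CL* = √(CD0/K) and equals 1/(2√(K·CD0)).
(L/D)max = 1/(2√(0.0504 × 0.0267)) = 1/(2 × 0.03668) = 13.6

(L/D)max = 13.6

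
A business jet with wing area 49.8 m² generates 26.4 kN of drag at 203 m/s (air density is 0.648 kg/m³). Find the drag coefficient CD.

CD = 0.0397

From D = ½ρv²S·CD, rearranging gives CD = 2D/(ρv²S).
CD = 2 × 26400 / (0.648 × 203² × 49.8) = 0.0397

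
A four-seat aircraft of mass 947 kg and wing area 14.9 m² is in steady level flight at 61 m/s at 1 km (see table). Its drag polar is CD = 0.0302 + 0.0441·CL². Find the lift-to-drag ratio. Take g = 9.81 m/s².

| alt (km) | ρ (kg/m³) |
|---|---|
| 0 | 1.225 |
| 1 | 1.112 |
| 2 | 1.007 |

L/D = 8.81

At 1 km, from the table: ρ = 1.112 kg/m³.
Weight W = mg = 947 × 9.81 = 9290.1 N; in level flight L = W.
Dynamic pressure q = 0.5 × 1.112 × 61² = 2069 Pa.
CL = 2W/(ρv²S) = 2×9290.1/(1.112×61²×14.9) = 0.3014.
CD = 0.0302 + 0.0441 × 0.3014² = 0.03421.
L/D = CL/CD = 0.3014 / 0.03421 = 8.81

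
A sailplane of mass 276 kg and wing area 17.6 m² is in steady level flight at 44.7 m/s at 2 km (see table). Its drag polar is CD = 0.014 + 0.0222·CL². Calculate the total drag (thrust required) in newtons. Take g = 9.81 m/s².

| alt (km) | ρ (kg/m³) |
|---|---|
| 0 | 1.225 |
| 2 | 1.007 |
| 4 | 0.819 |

D = 257 N

At 2 km, from the table: ρ = 1.007 kg/m³.
In steady level flight, lift balances weight: W = mg = 276 × 9.81 = 2707.6 N.
q = ½ρv² = ½ × 1.007 × 44.7² = 1006 Pa.
CL = 2W/(ρv²S) = 2×2707.6/(1.007×44.7²×17.6) = 0.1529.
CD = 0.014 + 0.0222 × 0.1529² = 0.01452.
D = q·S·CD = 1006 × 17.6 × 0.01452 = 257.1 N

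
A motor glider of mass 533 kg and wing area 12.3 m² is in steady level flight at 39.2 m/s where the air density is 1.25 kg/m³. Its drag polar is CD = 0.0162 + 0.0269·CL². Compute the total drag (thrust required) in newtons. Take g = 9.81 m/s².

D = 254 N

Level flight ⇒ L = W = m·g = 533 × 9.81 = 5228.7 N.
Dynamic pressure q = 0.5 × 1.25 × 39.2² = 960.4 Pa.
CL = 2W/(ρv²S) = 2×5228.7/(1.25×39.2²×12.3) = 0.4426.
CD = 0.0162 + 0.0269 × 0.4426² = 0.02147.
D = q·S·CD = 960.4 × 12.3 × 0.02147 = 253.6 N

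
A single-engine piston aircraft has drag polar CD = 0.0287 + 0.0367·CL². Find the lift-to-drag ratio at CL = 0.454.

CD = 0.0287 + 0.0367 × 0.454² = 0.03626
L/D = CL/CD = 0.454 / 0.03626 = 12.5

L/D = 12.5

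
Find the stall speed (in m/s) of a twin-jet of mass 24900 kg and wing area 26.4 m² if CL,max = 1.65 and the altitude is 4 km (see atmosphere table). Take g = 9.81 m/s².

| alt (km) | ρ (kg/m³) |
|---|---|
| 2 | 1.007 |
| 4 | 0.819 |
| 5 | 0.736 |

V_stall = 117 m/s

At 4 km, from the table: ρ = 0.819 kg/m³.
At stall, lift equals weight: L = W = m·g = 24900 × 9.81 = 2.443×10^5 N.
From L = ½ρV²S·CL,max = W: V_stall = √(2W/(ρSCL,max)) = √(2·2.443×10^5/(0.819·26.4·1.65))
V_stall = √13690 = 117 m/s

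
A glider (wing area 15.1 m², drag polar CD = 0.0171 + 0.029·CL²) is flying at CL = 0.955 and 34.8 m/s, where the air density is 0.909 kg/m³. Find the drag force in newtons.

D = 362 N

CD = 0.0171 + 0.029 × 0.955² = 0.04355
D = ½ρv²S·CD = ½ × 0.909 × 34.8² × 15.1 × 0.04355 = 362 N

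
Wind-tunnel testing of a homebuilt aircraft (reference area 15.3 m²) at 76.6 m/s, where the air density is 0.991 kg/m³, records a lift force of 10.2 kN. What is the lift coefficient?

CL = 0.229

From L = ½ρv²S·CL, rearranging gives CL = 2L/(ρv²S).
CL = 2 × 10200 / (0.991 × 76.6² × 15.3) = 0.229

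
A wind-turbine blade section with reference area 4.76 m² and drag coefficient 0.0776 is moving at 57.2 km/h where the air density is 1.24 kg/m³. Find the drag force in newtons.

Convert speed: v = 57.2 km/h ÷ 3.6 = 15.89 m/s.
D = ½ρv²S·CD = ½ × 1.24 × 15.89² × 4.76 × 0.0776 = 57.8 N

D = 57.8 N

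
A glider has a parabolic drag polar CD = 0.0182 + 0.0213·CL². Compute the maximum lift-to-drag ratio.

For CD = CD0 + K·CL², (L/D)max occurs at CL* = √(CD0/K) and equals 1/(2√(K·CD0)).
(L/D)max = 1/(2√(0.0213 × 0.0182)) = 1/(2 × 0.01969) = 25.4

(L/D)max = 25.4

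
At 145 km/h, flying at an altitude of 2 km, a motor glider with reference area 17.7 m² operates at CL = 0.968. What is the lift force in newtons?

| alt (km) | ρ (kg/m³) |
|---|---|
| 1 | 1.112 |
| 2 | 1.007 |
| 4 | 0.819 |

At 2 km, from the table: ρ = 1.007 kg/m³.
Convert speed: v = 145 km/h ÷ 3.6 = 40.28 m/s.
L = ½ρv²S·CL = ½ × 1.007 × 40.28² × 17.7 × 0.968 = 14000 N ≈ 14 kN

L = 14000 N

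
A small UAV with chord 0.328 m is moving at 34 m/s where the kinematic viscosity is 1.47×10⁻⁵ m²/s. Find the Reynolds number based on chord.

Re = 7.59×10^5

Re = v·c/ν = 34 × 0.328 / (1.47×10⁻⁵) = 7.59×10^5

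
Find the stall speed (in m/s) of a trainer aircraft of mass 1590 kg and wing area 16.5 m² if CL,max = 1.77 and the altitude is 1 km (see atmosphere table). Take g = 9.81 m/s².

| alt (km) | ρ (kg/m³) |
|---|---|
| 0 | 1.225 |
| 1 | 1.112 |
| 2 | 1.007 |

V_stall = 31 m/s

At 1 km, from the table: ρ = 1.112 kg/m³.
At stall, lift equals weight: L = W = m·g = 1590 × 9.81 = 15600 N.
From L = ½ρV²S·CL,max = W: V_stall = √(2W/(ρSCL,max)) = √(2·15600/(1.112·16.5·1.77))
V_stall = √960.6 = 31 m/s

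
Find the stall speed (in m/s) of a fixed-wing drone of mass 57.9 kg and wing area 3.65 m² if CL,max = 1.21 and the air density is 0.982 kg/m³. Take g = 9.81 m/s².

At stall, lift equals weight: L = W = m·g = 57.9 × 9.81 = 568 N.
V_stall = √(2W/(ρ·S·CL,max)) = √(2 × 568 / (0.982 × 3.65 × 1.21))
V_stall = √261.9 = 16.2 m/s

V_stall = 16.2 m/s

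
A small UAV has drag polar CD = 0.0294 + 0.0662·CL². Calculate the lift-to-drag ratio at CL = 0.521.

CD = 0.0294 + 0.0662 × 0.521² = 0.04737
L/D = CL/CD = 0.521 / 0.04737 = 11

L/D = 11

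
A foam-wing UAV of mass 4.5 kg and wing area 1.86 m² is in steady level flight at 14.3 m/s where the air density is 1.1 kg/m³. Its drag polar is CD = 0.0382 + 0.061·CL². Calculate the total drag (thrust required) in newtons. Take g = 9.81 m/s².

D = 8.56 N

In steady level flight, lift balances weight: W = mg = 4.5 × 9.81 = 44.145 N.
Dynamic pressure q = 0.5 × 1.1 × 14.3² = 112.5 Pa.
CL = W/(q·S) = 44.145 / (112.5 × 1.86) = 0.211.
CD = 0.0382 + 0.061 × 0.211² = 0.04092.
D = q·S·CD = 112.5 × 1.86 × 0.04092 = 8.559 N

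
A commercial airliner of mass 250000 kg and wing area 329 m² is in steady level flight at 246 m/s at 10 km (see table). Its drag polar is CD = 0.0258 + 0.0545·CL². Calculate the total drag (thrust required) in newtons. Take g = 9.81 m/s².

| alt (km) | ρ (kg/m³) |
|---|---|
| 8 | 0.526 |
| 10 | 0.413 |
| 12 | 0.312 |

At 10 km, from the table: ρ = 0.413 kg/m³.
Level flight ⇒ L = W = m·g = 250000 × 9.81 = 2.4525×10^6 N.
Dynamic pressure q = 0.5 × 0.413 × 246² = 12500 Pa.
CL = 2W/(ρv²S) = 2×2.4525×10^6/(0.413×246²×329) = 0.5965.
CD = 0.0258 + 0.0545 × 0.5965² = 0.04519.
D = q·S·CD = 12500 × 329 × 0.04519 = 1.858×10^5 N

D = 1.86×10^5 N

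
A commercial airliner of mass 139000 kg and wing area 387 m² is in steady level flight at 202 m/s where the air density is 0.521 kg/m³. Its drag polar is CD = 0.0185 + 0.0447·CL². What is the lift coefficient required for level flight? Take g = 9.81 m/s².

CL = 0.331

Weight W = mg = 139000 × 9.81 = 1.3636×10^6 N; in level flight L = W.
q = ½ρv² = ½ × 0.521 × 202² = 10630 Pa.
CL = 2W/(ρv²S) = 2×1.3636×10^6/(0.521×202²×387) = 0.3315.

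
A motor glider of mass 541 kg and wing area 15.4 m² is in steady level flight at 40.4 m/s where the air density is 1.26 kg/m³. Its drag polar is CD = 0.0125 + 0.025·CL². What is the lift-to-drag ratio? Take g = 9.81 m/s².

Level flight ⇒ L = W = m·g = 541 × 9.81 = 5307.2 N.
q = ½ρv² = ½ × 1.26 × 40.4² = 1028 Pa.
CL = W/(q·S) = 5307.2 / (1028 × 15.4) = 0.3352.
CD = 0.0125 + 0.025 × 0.3352² = 0.01531.
L/D = CL/CD = 0.3352 / 0.01531 = 21.9

L/D = 21.9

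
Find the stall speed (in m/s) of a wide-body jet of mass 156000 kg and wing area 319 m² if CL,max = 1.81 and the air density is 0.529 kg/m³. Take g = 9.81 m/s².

V_stall = 100 m/s

Weight W = mg = 156000 × 9.81 = 1.53×10^6 N.
From L = ½ρV²S·CL,max = W: V_stall = √(2W/(ρSCL,max)) = √(2·1.53×10^6/(0.529·319·1.81))
V_stall = √10020 = 100 m/s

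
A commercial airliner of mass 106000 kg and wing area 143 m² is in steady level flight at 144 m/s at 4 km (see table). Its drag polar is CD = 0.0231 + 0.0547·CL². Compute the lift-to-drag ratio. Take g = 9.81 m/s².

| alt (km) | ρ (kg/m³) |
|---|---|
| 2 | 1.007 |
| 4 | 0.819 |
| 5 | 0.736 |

L/D = 13.5

At 4 km, from the table: ρ = 0.819 kg/m³.
Level flight ⇒ L = W = m·g = 106000 × 9.81 = 1.0399×10^6 N.
Dynamic pressure q = 0.5 × 0.819 × 144² = 8491 Pa.
CL = W/(q·S) = 1.0399×10^6 / (8491 × 143) = 0.8564.
CD = 0.0231 + 0.0547 × 0.8564² = 0.06322.
L/D = CL/CD = 0.8564 / 0.06322 = 13.5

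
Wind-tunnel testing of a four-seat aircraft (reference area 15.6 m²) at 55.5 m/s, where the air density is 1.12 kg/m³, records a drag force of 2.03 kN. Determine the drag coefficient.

From D = ½ρv²S·CD, rearranging gives CD = 2D/(ρv²S).
CD = 2 × 2030 / (1.12 × 55.5² × 15.6) = 0.0754

CD = 0.0754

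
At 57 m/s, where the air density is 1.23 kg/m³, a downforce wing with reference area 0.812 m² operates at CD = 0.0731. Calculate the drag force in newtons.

D = ½ρv²S·CD = ½ × 1.23 × 57² × 0.812 × 0.0731 = 119 N

D = 119 N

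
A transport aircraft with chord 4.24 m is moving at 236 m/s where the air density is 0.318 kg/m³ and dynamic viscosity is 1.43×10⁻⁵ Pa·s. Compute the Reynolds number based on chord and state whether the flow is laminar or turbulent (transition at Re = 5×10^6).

Re = ρ·v·c/μ = 0.318 × 236 × 4.24 / (1.43×10⁻⁵) = 2.23×10^7
Since 2.23×10^7 > 5×10^6, the flow is turbulent.

Re = 2.23×10^7 (turbulent)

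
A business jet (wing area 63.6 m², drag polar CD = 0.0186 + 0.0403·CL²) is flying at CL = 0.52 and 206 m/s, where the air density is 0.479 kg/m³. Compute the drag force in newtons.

D = 19100 N

CD = 0.0186 + 0.0403 × 0.52² = 0.0295
D = ½ρv²S·CD = ½ × 0.479 × 206² × 63.6 × 0.0295 = 19100 N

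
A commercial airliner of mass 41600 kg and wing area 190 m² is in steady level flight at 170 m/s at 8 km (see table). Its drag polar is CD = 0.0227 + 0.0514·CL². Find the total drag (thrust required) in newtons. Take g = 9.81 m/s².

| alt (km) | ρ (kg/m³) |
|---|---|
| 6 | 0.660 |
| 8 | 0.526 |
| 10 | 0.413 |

At 8 km, from the table: ρ = 0.526 kg/m³.
Level flight ⇒ L = W = m·g = 41600 × 9.81 = 4.081×10^5 N.
Dynamic pressure q = 0.5 × 0.526 × 170² = 7601 Pa.
CL = 2W/(ρv²S) = 2×4.081×10^5/(0.526×170²×190) = 0.2826.
CD = 0.0227 + 0.0514 × 0.2826² = 0.0268.
D = q·S·CD = 7601 × 190 × 0.0268 = 38710 N

D = 38700 N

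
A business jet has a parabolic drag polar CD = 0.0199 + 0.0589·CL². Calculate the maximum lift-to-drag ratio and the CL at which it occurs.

For CD = CD0 + K·CL², (L/D)max occurs at CL* = √(CD0/K) and equals 1/(2√(K·CD0)).
(L/D)max = 1/(2√(0.0589 × 0.0199)) = 1/(2 × 0.03424) = 14.6
CL* = √(0.0199/0.0589) = 0.581

(L/D)max = 14.6, at CL = 0.581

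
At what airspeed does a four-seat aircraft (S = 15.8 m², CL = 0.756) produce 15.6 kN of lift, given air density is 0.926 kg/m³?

L = ½ρv²S·CL ⇒ v = √(2L/(ρ·S·CL))
v = √(2 × 15600 / (0.926 × 15.8 × 0.756)) = √2821 = 53.1 m/s

v = 53.1 m/s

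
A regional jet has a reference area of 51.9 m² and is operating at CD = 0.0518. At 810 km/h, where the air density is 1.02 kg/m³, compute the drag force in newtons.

D = 69400 N

Convert speed: v = 810 km/h ÷ 3.6 = 225 m/s.
Dynamic pressure q = ½ρv² = ½ × 1.02 × 225² = 25820 Pa.
D = q·S·CD = 25820 × 51.9 × 0.0518 = 69400 N ≈ 69.4 kN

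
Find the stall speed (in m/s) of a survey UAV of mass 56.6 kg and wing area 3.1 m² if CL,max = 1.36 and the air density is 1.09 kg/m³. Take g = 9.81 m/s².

Stall occurs when L = W at CL,max. W = mg = 56.6 × 9.81 = 555.2 N.
V_stall = √(2W/(ρ·S·CL,max)) = √(2 × 555.2 / (1.09 × 3.1 × 1.36))
V_stall = √241.7 = 15.5 m/s

V_stall = 15.5 m/s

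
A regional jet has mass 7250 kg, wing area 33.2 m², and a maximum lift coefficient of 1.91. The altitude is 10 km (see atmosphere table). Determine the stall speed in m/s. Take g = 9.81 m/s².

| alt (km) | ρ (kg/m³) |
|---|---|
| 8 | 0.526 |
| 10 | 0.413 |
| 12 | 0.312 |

At 10 km, from the table: ρ = 0.413 kg/m³.
Stall occurs when L = W at CL,max. W = mg = 7250 × 9.81 = 71120 N.
V_stall = √(2W/(ρ·S·CL,max)) = √(2 × 71120 / (0.413 × 33.2 × 1.91))
V_stall = √5431 = 73.7 m/s

V_stall = 73.7 m/s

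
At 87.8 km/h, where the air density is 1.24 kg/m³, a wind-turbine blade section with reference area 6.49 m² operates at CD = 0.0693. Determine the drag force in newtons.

Convert speed: v = 87.8 km/h ÷ 3.6 = 24.39 m/s.
Dynamic pressure q = ½ρv² = ½ × 1.24 × 24.39² = 368.8 Pa.
D = q·S·CD = 368.8 × 6.49 × 0.0693 = 166 N

D = 166 N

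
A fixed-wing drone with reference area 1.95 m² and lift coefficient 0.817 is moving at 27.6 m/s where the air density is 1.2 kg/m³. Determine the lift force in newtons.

Dynamic pressure q = ½ρv² = ½ × 1.2 × 27.6² = 457.1 Pa.
L = q·S·CL = 457.1 × 1.95 × 0.817 = 728 N

L = 728 N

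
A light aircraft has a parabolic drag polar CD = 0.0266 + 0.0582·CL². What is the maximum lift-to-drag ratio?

(L/D)max = 12.7

For CD = CD0 + K·CL², (L/D)max occurs at CL* = √(CD0/K) and equals 1/(2√(K·CD0)).
(L/D)max = 1/(2√(0.0582 × 0.0266)) = 1/(2 × 0.03935) = 12.7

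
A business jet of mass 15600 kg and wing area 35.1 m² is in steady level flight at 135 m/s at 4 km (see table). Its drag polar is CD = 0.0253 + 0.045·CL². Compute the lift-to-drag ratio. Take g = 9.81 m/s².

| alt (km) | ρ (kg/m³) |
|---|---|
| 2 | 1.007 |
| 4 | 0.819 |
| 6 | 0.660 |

At 4 km, from the table: ρ = 0.819 kg/m³.
In steady level flight, lift balances weight: W = mg = 15600 × 9.81 = 1.5304×10^5 N.
q = ½ρv² = ½ × 0.819 × 135² = 7463 Pa.
CL = W/(q·S) = 1.5304×10^5 / (7463 × 35.1) = 0.5842.
CD = 0.0253 + 0.045 × 0.5842² = 0.04066.
L/D = CL/CD = 0.5842 / 0.04066 = 14.4

L/D = 14.4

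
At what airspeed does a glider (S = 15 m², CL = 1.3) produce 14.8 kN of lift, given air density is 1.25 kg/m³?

v = 34.8 m/s

L = ½ρv²S·CL ⇒ v = √(2L/(ρ·S·CL))
v = √(2 × 14800 / (1.25 × 15 × 1.3)) = √1214 = 34.8 m/s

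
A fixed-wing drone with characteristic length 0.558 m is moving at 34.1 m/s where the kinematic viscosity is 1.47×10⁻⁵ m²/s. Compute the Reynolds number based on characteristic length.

Re = v·c/ν = 34.1 × 0.558 / (1.47×10⁻⁵) = 1.29×10^6

Re = 1.29×10^6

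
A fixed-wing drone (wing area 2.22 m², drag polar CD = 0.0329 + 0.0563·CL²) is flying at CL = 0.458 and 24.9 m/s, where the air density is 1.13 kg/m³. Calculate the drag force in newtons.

CD = 0.0329 + 0.0563 × 0.458² = 0.04471
D = ½ρv²S·CD = ½ × 1.13 × 24.9² × 2.22 × 0.04471 = 34.8 N

D = 34.8 N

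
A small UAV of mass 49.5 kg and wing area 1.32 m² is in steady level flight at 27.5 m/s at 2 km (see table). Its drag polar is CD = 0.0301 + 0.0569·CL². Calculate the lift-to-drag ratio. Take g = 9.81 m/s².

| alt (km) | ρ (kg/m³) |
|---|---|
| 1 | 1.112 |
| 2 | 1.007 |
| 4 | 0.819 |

L/D = 11.6

At 2 km, from the table: ρ = 1.007 kg/m³.
Weight W = mg = 49.5 × 9.81 = 485.6 N; in level flight L = W.
q = ½ρv² = ½ × 1.007 × 27.5² = 380.8 Pa.
CL = 2W/(ρv²S) = 2×485.6/(1.007×27.5²×1.32) = 0.9661.
CD = 0.0301 + 0.0569 × 0.9661² = 0.08321.
L/D = CL/CD = 0.9661 / 0.08321 = 11.6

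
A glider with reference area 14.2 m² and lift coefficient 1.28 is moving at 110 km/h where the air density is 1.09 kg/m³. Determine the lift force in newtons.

Convert speed: v = 110 km/h ÷ 3.6 = 30.56 m/s.
Dynamic pressure q = ½ρv² = ½ × 1.09 × 30.56² = 508.8 Pa.
L = q·S·CL = 508.8 × 14.2 × 1.28 = 9250 N ≈ 9.25 kN

L = 9250 N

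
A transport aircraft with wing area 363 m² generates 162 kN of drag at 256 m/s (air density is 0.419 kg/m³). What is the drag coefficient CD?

From D = ½ρv²S·CD, rearranging gives CD = 2D/(ρv²S).
CD = 2 × 1.62×10^5 / (0.419 × 256² × 363) = 0.0325

CD = 0.0325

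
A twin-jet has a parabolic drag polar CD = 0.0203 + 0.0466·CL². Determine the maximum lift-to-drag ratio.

For CD = CD0 + K·CL², (L/D)max occurs at CL* = √(CD0/K) and equals 1/(2√(K·CD0)).
(L/D)max = 1/(2√(0.0466 × 0.0203)) = 1/(2 × 0.03076) = 16.3

(L/D)max = 16.3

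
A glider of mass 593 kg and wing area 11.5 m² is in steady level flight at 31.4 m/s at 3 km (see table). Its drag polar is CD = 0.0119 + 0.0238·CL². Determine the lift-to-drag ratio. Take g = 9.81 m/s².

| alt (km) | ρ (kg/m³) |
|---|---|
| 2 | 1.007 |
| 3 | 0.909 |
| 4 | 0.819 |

At 3 km, from the table: ρ = 0.909 kg/m³.
Weight W = mg = 593 × 9.81 = 5817.3 N; in level flight L = W.
q = ½ρv² = ½ × 0.909 × 31.4² = 448.1 Pa.
CL = 2W/(ρv²S) = 2×5817.3/(0.909×31.4²×11.5) = 1.129.
CD = 0.0119 + 0.0238 × 1.129² = 0.04223.
L/D = CL/CD = 1.129 / 0.04223 = 26.7

L/D = 26.7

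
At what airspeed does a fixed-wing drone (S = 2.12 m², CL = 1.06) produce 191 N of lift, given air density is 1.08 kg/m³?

v = 12.5 m/s

L = ½ρv²S·CL ⇒ v = √(2L/(ρ·S·CL))
v = √(2 × 191 / (1.08 × 2.12 × 1.06)) = √157.4 = 12.5 m/s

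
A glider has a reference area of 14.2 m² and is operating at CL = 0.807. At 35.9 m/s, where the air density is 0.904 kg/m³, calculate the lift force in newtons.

Dynamic pressure q = ½ρv² = ½ × 0.904 × 35.9² = 582.5 Pa.
L = q·S·CL = 582.5 × 14.2 × 0.807 = 6680 N ≈ 6.68 kN

L = 6680 N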